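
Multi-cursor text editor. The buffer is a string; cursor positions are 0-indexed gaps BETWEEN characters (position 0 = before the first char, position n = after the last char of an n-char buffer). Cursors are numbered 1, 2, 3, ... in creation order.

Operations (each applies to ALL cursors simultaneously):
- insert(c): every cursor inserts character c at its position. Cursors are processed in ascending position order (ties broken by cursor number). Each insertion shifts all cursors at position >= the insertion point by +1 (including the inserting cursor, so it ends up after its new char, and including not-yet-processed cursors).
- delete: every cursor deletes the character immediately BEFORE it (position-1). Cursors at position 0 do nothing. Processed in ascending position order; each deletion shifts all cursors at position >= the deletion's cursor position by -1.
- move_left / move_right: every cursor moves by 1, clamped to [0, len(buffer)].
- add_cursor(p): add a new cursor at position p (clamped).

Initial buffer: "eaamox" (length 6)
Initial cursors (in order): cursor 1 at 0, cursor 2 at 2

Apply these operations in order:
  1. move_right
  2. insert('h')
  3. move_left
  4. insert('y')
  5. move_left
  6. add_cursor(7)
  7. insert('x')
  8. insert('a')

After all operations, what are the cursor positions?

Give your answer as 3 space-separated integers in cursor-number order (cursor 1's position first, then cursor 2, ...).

Answer: 3 9 13

Derivation:
After op 1 (move_right): buffer="eaamox" (len 6), cursors c1@1 c2@3, authorship ......
After op 2 (insert('h')): buffer="ehaahmox" (len 8), cursors c1@2 c2@5, authorship .1..2...
After op 3 (move_left): buffer="ehaahmox" (len 8), cursors c1@1 c2@4, authorship .1..2...
After op 4 (insert('y')): buffer="eyhaayhmox" (len 10), cursors c1@2 c2@6, authorship .11..22...
After op 5 (move_left): buffer="eyhaayhmox" (len 10), cursors c1@1 c2@5, authorship .11..22...
After op 6 (add_cursor(7)): buffer="eyhaayhmox" (len 10), cursors c1@1 c2@5 c3@7, authorship .11..22...
After op 7 (insert('x')): buffer="exyhaaxyhxmox" (len 13), cursors c1@2 c2@7 c3@10, authorship .111..2223...
After op 8 (insert('a')): buffer="exayhaaxayhxamox" (len 16), cursors c1@3 c2@9 c3@13, authorship .1111..222233...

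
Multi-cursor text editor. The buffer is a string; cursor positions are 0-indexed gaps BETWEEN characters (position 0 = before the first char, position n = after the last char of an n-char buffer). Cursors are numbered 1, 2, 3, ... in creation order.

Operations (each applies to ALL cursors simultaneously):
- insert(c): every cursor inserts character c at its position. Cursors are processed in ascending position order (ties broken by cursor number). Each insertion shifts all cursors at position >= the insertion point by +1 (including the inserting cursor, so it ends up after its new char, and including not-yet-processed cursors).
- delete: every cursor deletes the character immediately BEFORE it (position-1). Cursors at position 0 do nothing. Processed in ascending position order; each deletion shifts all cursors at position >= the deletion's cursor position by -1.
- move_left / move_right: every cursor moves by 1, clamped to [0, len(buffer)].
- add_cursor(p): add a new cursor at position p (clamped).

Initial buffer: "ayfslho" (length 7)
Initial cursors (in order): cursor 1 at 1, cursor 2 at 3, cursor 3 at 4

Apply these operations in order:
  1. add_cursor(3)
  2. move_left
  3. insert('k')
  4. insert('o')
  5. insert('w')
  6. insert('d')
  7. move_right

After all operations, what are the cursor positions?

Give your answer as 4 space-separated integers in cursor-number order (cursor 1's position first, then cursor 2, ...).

Answer: 5 15 20 15

Derivation:
After op 1 (add_cursor(3)): buffer="ayfslho" (len 7), cursors c1@1 c2@3 c4@3 c3@4, authorship .......
After op 2 (move_left): buffer="ayfslho" (len 7), cursors c1@0 c2@2 c4@2 c3@3, authorship .......
After op 3 (insert('k')): buffer="kaykkfkslho" (len 11), cursors c1@1 c2@5 c4@5 c3@7, authorship 1..24.3....
After op 4 (insert('o')): buffer="koaykkoofkoslho" (len 15), cursors c1@2 c2@8 c4@8 c3@11, authorship 11..2424.33....
After op 5 (insert('w')): buffer="kowaykkoowwfkowslho" (len 19), cursors c1@3 c2@11 c4@11 c3@15, authorship 111..242424.333....
After op 6 (insert('d')): buffer="kowdaykkoowwddfkowdslho" (len 23), cursors c1@4 c2@14 c4@14 c3@19, authorship 1111..24242424.3333....
After op 7 (move_right): buffer="kowdaykkoowwddfkowdslho" (len 23), cursors c1@5 c2@15 c4@15 c3@20, authorship 1111..24242424.3333....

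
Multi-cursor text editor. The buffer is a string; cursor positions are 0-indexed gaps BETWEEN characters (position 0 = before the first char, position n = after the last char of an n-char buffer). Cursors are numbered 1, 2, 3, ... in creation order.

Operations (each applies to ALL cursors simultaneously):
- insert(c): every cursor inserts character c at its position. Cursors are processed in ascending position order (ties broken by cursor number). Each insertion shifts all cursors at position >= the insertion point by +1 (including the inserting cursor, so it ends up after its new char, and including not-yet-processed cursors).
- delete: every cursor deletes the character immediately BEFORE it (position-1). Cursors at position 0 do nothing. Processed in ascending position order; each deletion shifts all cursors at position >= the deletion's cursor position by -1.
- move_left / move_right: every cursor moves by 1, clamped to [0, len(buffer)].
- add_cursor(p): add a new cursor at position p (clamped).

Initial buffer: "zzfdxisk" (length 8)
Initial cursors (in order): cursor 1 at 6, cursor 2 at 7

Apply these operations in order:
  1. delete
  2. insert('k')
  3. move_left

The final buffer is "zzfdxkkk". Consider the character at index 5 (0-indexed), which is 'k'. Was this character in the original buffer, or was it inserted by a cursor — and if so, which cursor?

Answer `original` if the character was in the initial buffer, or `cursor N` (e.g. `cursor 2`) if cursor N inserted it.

After op 1 (delete): buffer="zzfdxk" (len 6), cursors c1@5 c2@5, authorship ......
After op 2 (insert('k')): buffer="zzfdxkkk" (len 8), cursors c1@7 c2@7, authorship .....12.
After op 3 (move_left): buffer="zzfdxkkk" (len 8), cursors c1@6 c2@6, authorship .....12.
Authorship (.=original, N=cursor N): . . . . . 1 2 .
Index 5: author = 1

Answer: cursor 1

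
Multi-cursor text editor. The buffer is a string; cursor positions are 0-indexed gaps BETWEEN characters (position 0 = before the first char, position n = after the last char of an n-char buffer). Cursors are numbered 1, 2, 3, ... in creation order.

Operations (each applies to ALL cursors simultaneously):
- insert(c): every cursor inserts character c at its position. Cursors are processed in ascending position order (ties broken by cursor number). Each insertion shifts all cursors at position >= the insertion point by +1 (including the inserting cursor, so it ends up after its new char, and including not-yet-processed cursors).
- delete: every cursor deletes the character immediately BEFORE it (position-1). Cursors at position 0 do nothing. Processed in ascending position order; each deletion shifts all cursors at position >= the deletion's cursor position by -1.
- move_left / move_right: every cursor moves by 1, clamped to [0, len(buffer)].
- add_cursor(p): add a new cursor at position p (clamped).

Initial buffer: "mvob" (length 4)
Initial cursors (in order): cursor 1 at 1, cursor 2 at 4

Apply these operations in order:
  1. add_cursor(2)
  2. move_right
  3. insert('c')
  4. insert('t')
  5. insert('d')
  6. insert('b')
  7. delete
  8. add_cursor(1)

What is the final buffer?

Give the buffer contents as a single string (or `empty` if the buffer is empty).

After op 1 (add_cursor(2)): buffer="mvob" (len 4), cursors c1@1 c3@2 c2@4, authorship ....
After op 2 (move_right): buffer="mvob" (len 4), cursors c1@2 c3@3 c2@4, authorship ....
After op 3 (insert('c')): buffer="mvcocbc" (len 7), cursors c1@3 c3@5 c2@7, authorship ..1.3.2
After op 4 (insert('t')): buffer="mvctoctbct" (len 10), cursors c1@4 c3@7 c2@10, authorship ..11.33.22
After op 5 (insert('d')): buffer="mvctdoctdbctd" (len 13), cursors c1@5 c3@9 c2@13, authorship ..111.333.222
After op 6 (insert('b')): buffer="mvctdboctdbbctdb" (len 16), cursors c1@6 c3@11 c2@16, authorship ..1111.3333.2222
After op 7 (delete): buffer="mvctdoctdbctd" (len 13), cursors c1@5 c3@9 c2@13, authorship ..111.333.222
After op 8 (add_cursor(1)): buffer="mvctdoctdbctd" (len 13), cursors c4@1 c1@5 c3@9 c2@13, authorship ..111.333.222

Answer: mvctdoctdbctd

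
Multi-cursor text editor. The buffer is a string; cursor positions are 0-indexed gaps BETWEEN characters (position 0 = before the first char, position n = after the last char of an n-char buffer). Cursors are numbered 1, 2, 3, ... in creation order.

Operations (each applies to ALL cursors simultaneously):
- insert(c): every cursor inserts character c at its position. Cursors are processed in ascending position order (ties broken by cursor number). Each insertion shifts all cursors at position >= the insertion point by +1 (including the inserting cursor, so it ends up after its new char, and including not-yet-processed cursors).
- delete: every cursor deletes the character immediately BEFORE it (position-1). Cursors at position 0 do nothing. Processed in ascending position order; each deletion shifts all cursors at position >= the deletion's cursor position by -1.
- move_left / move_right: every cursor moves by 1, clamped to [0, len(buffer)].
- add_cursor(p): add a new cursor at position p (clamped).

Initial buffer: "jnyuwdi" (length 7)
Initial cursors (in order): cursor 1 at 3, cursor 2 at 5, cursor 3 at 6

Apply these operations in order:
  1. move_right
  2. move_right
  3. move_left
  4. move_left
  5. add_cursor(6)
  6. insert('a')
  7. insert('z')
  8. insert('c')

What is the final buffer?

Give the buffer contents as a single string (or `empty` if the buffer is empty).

After op 1 (move_right): buffer="jnyuwdi" (len 7), cursors c1@4 c2@6 c3@7, authorship .......
After op 2 (move_right): buffer="jnyuwdi" (len 7), cursors c1@5 c2@7 c3@7, authorship .......
After op 3 (move_left): buffer="jnyuwdi" (len 7), cursors c1@4 c2@6 c3@6, authorship .......
After op 4 (move_left): buffer="jnyuwdi" (len 7), cursors c1@3 c2@5 c3@5, authorship .......
After op 5 (add_cursor(6)): buffer="jnyuwdi" (len 7), cursors c1@3 c2@5 c3@5 c4@6, authorship .......
After op 6 (insert('a')): buffer="jnyauwaadai" (len 11), cursors c1@4 c2@8 c3@8 c4@10, authorship ...1..23.4.
After op 7 (insert('z')): buffer="jnyazuwaazzdazi" (len 15), cursors c1@5 c2@11 c3@11 c4@14, authorship ...11..2323.44.
After op 8 (insert('c')): buffer="jnyazcuwaazzccdazci" (len 19), cursors c1@6 c2@14 c3@14 c4@18, authorship ...111..232323.444.

Answer: jnyazcuwaazzccdazci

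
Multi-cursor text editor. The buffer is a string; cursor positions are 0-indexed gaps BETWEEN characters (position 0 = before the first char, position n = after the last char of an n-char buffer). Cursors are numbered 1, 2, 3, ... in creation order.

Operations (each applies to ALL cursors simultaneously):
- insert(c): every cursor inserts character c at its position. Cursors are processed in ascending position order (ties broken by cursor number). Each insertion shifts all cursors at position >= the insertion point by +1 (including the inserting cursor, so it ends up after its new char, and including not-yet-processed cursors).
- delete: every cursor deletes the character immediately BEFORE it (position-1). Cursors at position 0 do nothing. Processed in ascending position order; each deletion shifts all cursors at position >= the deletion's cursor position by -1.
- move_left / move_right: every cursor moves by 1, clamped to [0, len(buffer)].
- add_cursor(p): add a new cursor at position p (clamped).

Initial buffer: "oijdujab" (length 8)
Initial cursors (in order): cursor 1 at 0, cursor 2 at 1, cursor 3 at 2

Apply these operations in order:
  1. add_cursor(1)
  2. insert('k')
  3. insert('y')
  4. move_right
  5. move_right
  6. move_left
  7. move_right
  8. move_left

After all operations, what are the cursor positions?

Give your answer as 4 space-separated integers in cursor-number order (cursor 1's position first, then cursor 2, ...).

Answer: 3 8 11 8

Derivation:
After op 1 (add_cursor(1)): buffer="oijdujab" (len 8), cursors c1@0 c2@1 c4@1 c3@2, authorship ........
After op 2 (insert('k')): buffer="kokkikjdujab" (len 12), cursors c1@1 c2@4 c4@4 c3@6, authorship 1.24.3......
After op 3 (insert('y')): buffer="kyokkyyikyjdujab" (len 16), cursors c1@2 c2@7 c4@7 c3@10, authorship 11.2424.33......
After op 4 (move_right): buffer="kyokkyyikyjdujab" (len 16), cursors c1@3 c2@8 c4@8 c3@11, authorship 11.2424.33......
After op 5 (move_right): buffer="kyokkyyikyjdujab" (len 16), cursors c1@4 c2@9 c4@9 c3@12, authorship 11.2424.33......
After op 6 (move_left): buffer="kyokkyyikyjdujab" (len 16), cursors c1@3 c2@8 c4@8 c3@11, authorship 11.2424.33......
After op 7 (move_right): buffer="kyokkyyikyjdujab" (len 16), cursors c1@4 c2@9 c4@9 c3@12, authorship 11.2424.33......
After op 8 (move_left): buffer="kyokkyyikyjdujab" (len 16), cursors c1@3 c2@8 c4@8 c3@11, authorship 11.2424.33......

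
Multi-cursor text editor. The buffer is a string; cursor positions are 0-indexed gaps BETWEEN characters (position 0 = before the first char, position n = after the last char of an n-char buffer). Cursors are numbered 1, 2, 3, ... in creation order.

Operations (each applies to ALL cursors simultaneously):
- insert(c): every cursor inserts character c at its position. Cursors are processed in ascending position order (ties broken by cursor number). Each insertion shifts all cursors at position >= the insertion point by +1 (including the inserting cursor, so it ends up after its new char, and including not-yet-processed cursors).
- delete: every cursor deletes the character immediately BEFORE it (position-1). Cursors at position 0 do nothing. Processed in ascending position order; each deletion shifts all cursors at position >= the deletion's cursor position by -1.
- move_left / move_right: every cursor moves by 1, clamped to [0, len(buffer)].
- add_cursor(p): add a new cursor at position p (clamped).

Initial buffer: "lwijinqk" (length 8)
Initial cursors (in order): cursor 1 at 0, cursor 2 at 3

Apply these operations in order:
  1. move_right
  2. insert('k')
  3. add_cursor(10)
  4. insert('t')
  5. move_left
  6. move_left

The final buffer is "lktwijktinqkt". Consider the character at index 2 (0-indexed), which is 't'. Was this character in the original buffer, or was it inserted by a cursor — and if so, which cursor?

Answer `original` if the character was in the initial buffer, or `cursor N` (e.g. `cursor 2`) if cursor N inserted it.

Answer: cursor 1

Derivation:
After op 1 (move_right): buffer="lwijinqk" (len 8), cursors c1@1 c2@4, authorship ........
After op 2 (insert('k')): buffer="lkwijkinqk" (len 10), cursors c1@2 c2@6, authorship .1...2....
After op 3 (add_cursor(10)): buffer="lkwijkinqk" (len 10), cursors c1@2 c2@6 c3@10, authorship .1...2....
After op 4 (insert('t')): buffer="lktwijktinqkt" (len 13), cursors c1@3 c2@8 c3@13, authorship .11...22....3
After op 5 (move_left): buffer="lktwijktinqkt" (len 13), cursors c1@2 c2@7 c3@12, authorship .11...22....3
After op 6 (move_left): buffer="lktwijktinqkt" (len 13), cursors c1@1 c2@6 c3@11, authorship .11...22....3
Authorship (.=original, N=cursor N): . 1 1 . . . 2 2 . . . . 3
Index 2: author = 1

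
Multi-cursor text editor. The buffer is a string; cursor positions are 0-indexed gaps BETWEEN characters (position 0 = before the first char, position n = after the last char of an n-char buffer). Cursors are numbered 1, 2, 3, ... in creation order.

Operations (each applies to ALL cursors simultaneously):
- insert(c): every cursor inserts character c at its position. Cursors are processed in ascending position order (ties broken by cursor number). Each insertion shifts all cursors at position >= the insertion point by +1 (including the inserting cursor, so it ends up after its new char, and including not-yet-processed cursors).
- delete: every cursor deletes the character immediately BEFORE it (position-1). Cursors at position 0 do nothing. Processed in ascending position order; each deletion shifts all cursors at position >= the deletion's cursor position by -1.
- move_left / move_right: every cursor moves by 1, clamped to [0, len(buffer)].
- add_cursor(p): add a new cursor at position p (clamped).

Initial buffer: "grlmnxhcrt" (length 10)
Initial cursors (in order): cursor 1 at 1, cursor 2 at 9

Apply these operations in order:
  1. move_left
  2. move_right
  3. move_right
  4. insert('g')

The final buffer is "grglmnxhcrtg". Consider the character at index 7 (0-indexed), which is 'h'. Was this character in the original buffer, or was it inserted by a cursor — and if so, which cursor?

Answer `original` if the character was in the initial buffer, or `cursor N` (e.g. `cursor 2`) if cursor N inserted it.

Answer: original

Derivation:
After op 1 (move_left): buffer="grlmnxhcrt" (len 10), cursors c1@0 c2@8, authorship ..........
After op 2 (move_right): buffer="grlmnxhcrt" (len 10), cursors c1@1 c2@9, authorship ..........
After op 3 (move_right): buffer="grlmnxhcrt" (len 10), cursors c1@2 c2@10, authorship ..........
After op 4 (insert('g')): buffer="grglmnxhcrtg" (len 12), cursors c1@3 c2@12, authorship ..1........2
Authorship (.=original, N=cursor N): . . 1 . . . . . . . . 2
Index 7: author = original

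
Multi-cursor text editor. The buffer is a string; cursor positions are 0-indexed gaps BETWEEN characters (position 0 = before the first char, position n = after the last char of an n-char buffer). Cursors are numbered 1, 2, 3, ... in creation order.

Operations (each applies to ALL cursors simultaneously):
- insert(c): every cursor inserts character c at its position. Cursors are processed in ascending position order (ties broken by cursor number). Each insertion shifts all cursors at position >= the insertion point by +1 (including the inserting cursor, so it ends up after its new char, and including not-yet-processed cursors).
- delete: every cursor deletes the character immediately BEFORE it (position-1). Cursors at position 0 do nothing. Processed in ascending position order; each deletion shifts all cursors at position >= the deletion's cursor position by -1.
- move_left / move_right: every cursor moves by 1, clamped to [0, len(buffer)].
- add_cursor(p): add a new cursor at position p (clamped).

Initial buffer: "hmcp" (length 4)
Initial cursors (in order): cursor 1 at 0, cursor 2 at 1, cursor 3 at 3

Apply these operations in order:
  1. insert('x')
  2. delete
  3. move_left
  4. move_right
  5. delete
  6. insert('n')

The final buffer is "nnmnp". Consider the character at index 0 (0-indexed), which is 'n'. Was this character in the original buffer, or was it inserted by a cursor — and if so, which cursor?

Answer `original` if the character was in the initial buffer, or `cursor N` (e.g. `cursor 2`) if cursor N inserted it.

After op 1 (insert('x')): buffer="xhxmcxp" (len 7), cursors c1@1 c2@3 c3@6, authorship 1.2..3.
After op 2 (delete): buffer="hmcp" (len 4), cursors c1@0 c2@1 c3@3, authorship ....
After op 3 (move_left): buffer="hmcp" (len 4), cursors c1@0 c2@0 c3@2, authorship ....
After op 4 (move_right): buffer="hmcp" (len 4), cursors c1@1 c2@1 c3@3, authorship ....
After op 5 (delete): buffer="mp" (len 2), cursors c1@0 c2@0 c3@1, authorship ..
After op 6 (insert('n')): buffer="nnmnp" (len 5), cursors c1@2 c2@2 c3@4, authorship 12.3.
Authorship (.=original, N=cursor N): 1 2 . 3 .
Index 0: author = 1

Answer: cursor 1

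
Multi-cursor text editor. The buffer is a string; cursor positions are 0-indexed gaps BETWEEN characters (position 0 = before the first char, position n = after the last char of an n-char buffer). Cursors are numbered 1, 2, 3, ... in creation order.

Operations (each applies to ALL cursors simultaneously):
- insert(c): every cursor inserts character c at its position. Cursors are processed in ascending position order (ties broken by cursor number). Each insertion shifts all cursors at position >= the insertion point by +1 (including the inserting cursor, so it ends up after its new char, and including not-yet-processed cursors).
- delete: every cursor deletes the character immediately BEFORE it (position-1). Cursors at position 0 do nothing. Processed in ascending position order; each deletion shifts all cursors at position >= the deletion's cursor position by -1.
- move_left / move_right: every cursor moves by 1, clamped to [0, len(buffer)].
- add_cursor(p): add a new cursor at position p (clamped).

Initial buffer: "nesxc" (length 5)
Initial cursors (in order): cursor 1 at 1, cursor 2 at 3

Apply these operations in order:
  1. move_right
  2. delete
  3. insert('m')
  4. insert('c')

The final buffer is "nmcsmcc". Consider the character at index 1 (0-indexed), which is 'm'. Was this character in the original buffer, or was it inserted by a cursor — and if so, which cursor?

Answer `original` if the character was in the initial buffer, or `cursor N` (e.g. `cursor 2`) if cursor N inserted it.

After op 1 (move_right): buffer="nesxc" (len 5), cursors c1@2 c2@4, authorship .....
After op 2 (delete): buffer="nsc" (len 3), cursors c1@1 c2@2, authorship ...
After op 3 (insert('m')): buffer="nmsmc" (len 5), cursors c1@2 c2@4, authorship .1.2.
After op 4 (insert('c')): buffer="nmcsmcc" (len 7), cursors c1@3 c2@6, authorship .11.22.
Authorship (.=original, N=cursor N): . 1 1 . 2 2 .
Index 1: author = 1

Answer: cursor 1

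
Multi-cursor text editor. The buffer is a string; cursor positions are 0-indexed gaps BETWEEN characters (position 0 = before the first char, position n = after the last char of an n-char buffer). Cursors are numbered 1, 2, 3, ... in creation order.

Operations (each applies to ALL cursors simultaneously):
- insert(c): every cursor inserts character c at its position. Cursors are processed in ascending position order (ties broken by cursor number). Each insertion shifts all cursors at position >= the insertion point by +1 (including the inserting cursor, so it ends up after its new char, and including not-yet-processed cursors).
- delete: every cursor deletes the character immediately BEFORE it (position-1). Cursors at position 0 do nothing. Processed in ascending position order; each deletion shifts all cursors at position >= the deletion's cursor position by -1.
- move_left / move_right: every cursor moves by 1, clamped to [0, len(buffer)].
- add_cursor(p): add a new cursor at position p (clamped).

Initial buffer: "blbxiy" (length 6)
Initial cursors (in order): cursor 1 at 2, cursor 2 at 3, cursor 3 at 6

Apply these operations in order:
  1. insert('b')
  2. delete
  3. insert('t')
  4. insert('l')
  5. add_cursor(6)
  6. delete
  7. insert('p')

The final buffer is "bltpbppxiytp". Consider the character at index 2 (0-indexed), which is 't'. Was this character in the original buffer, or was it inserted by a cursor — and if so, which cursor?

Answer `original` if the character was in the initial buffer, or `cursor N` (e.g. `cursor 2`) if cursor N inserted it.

After op 1 (insert('b')): buffer="blbbbxiyb" (len 9), cursors c1@3 c2@5 c3@9, authorship ..1.2...3
After op 2 (delete): buffer="blbxiy" (len 6), cursors c1@2 c2@3 c3@6, authorship ......
After op 3 (insert('t')): buffer="bltbtxiyt" (len 9), cursors c1@3 c2@5 c3@9, authorship ..1.2...3
After op 4 (insert('l')): buffer="bltlbtlxiytl" (len 12), cursors c1@4 c2@7 c3@12, authorship ..11.22...33
After op 5 (add_cursor(6)): buffer="bltlbtlxiytl" (len 12), cursors c1@4 c4@6 c2@7 c3@12, authorship ..11.22...33
After op 6 (delete): buffer="bltbxiyt" (len 8), cursors c1@3 c2@4 c4@4 c3@8, authorship ..1....3
After op 7 (insert('p')): buffer="bltpbppxiytp" (len 12), cursors c1@4 c2@7 c4@7 c3@12, authorship ..11.24...33
Authorship (.=original, N=cursor N): . . 1 1 . 2 4 . . . 3 3
Index 2: author = 1

Answer: cursor 1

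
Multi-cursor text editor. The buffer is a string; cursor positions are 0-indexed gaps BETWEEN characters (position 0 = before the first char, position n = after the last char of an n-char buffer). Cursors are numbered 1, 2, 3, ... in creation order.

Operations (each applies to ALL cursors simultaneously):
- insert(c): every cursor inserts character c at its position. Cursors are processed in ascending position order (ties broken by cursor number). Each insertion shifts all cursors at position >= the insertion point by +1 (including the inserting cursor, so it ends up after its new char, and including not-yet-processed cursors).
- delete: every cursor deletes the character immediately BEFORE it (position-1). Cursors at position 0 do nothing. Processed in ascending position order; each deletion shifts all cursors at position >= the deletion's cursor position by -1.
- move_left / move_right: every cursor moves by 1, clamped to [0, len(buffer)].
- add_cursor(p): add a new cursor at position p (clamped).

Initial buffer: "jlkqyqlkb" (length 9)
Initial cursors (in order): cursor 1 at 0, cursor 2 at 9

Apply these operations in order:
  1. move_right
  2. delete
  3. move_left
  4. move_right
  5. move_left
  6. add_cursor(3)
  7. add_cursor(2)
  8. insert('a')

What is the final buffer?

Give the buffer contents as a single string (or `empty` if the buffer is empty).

Answer: alkaqayqlak

Derivation:
After op 1 (move_right): buffer="jlkqyqlkb" (len 9), cursors c1@1 c2@9, authorship .........
After op 2 (delete): buffer="lkqyqlk" (len 7), cursors c1@0 c2@7, authorship .......
After op 3 (move_left): buffer="lkqyqlk" (len 7), cursors c1@0 c2@6, authorship .......
After op 4 (move_right): buffer="lkqyqlk" (len 7), cursors c1@1 c2@7, authorship .......
After op 5 (move_left): buffer="lkqyqlk" (len 7), cursors c1@0 c2@6, authorship .......
After op 6 (add_cursor(3)): buffer="lkqyqlk" (len 7), cursors c1@0 c3@3 c2@6, authorship .......
After op 7 (add_cursor(2)): buffer="lkqyqlk" (len 7), cursors c1@0 c4@2 c3@3 c2@6, authorship .......
After op 8 (insert('a')): buffer="alkaqayqlak" (len 11), cursors c1@1 c4@4 c3@6 c2@10, authorship 1..4.3...2.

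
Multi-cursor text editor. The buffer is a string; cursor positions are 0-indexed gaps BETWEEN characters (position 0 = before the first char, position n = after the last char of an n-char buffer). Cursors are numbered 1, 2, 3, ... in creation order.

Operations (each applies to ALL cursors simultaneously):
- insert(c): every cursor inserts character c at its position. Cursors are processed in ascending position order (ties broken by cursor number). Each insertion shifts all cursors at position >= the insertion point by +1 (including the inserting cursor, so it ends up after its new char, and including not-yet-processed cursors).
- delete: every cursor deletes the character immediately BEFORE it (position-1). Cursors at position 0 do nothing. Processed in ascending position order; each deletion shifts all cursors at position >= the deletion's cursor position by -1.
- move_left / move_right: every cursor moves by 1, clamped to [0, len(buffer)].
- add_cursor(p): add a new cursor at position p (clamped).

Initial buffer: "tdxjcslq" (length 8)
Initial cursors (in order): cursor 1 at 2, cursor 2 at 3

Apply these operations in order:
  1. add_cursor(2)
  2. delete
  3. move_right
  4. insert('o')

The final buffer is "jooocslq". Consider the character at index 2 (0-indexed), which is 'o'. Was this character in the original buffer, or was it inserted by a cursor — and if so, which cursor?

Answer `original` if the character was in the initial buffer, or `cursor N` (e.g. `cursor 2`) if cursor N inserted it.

After op 1 (add_cursor(2)): buffer="tdxjcslq" (len 8), cursors c1@2 c3@2 c2@3, authorship ........
After op 2 (delete): buffer="jcslq" (len 5), cursors c1@0 c2@0 c3@0, authorship .....
After op 3 (move_right): buffer="jcslq" (len 5), cursors c1@1 c2@1 c3@1, authorship .....
After op 4 (insert('o')): buffer="jooocslq" (len 8), cursors c1@4 c2@4 c3@4, authorship .123....
Authorship (.=original, N=cursor N): . 1 2 3 . . . .
Index 2: author = 2

Answer: cursor 2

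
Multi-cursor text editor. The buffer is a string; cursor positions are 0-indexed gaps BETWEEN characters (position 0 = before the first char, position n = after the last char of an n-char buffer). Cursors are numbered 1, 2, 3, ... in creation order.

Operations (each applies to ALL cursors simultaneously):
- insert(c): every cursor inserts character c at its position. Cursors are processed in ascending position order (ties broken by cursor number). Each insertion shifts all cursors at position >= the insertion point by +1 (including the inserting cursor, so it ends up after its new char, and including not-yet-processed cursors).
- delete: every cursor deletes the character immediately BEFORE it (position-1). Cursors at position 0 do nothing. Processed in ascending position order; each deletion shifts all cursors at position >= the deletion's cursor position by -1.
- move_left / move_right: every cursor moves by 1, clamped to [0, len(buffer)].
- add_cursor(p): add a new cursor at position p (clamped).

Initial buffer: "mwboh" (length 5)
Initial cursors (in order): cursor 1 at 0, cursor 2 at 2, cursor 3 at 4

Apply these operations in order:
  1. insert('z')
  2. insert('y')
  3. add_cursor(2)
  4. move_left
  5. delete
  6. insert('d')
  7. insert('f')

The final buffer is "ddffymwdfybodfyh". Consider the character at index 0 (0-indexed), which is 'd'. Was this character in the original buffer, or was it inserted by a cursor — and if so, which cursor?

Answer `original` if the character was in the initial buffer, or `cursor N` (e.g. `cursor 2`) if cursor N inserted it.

After op 1 (insert('z')): buffer="zmwzbozh" (len 8), cursors c1@1 c2@4 c3@7, authorship 1..2..3.
After op 2 (insert('y')): buffer="zymwzybozyh" (len 11), cursors c1@2 c2@6 c3@10, authorship 11..22..33.
After op 3 (add_cursor(2)): buffer="zymwzybozyh" (len 11), cursors c1@2 c4@2 c2@6 c3@10, authorship 11..22..33.
After op 4 (move_left): buffer="zymwzybozyh" (len 11), cursors c1@1 c4@1 c2@5 c3@9, authorship 11..22..33.
After op 5 (delete): buffer="ymwyboyh" (len 8), cursors c1@0 c4@0 c2@3 c3@6, authorship 1..2..3.
After op 6 (insert('d')): buffer="ddymwdybodyh" (len 12), cursors c1@2 c4@2 c2@6 c3@10, authorship 141..22..33.
After op 7 (insert('f')): buffer="ddffymwdfybodfyh" (len 16), cursors c1@4 c4@4 c2@9 c3@14, authorship 14141..222..333.
Authorship (.=original, N=cursor N): 1 4 1 4 1 . . 2 2 2 . . 3 3 3 .
Index 0: author = 1

Answer: cursor 1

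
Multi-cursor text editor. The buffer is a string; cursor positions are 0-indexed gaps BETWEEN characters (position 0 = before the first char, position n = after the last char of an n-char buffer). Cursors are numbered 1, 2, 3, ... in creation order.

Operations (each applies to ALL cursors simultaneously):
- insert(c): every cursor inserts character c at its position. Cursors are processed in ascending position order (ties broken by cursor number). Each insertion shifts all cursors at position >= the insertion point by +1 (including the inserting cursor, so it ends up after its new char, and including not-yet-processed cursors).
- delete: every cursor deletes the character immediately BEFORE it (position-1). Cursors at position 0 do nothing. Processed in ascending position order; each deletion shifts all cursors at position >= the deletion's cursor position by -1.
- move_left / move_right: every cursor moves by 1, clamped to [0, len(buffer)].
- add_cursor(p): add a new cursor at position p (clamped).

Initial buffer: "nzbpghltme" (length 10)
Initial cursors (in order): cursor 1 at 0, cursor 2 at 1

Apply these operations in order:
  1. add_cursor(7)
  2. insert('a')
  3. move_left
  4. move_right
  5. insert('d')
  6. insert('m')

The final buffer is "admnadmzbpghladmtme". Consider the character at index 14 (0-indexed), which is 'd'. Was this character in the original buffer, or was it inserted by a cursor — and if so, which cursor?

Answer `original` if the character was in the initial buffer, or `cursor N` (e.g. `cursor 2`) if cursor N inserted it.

Answer: cursor 3

Derivation:
After op 1 (add_cursor(7)): buffer="nzbpghltme" (len 10), cursors c1@0 c2@1 c3@7, authorship ..........
After op 2 (insert('a')): buffer="anazbpghlatme" (len 13), cursors c1@1 c2@3 c3@10, authorship 1.2......3...
After op 3 (move_left): buffer="anazbpghlatme" (len 13), cursors c1@0 c2@2 c3@9, authorship 1.2......3...
After op 4 (move_right): buffer="anazbpghlatme" (len 13), cursors c1@1 c2@3 c3@10, authorship 1.2......3...
After op 5 (insert('d')): buffer="adnadzbpghladtme" (len 16), cursors c1@2 c2@5 c3@13, authorship 11.22......33...
After op 6 (insert('m')): buffer="admnadmzbpghladmtme" (len 19), cursors c1@3 c2@7 c3@16, authorship 111.222......333...
Authorship (.=original, N=cursor N): 1 1 1 . 2 2 2 . . . . . . 3 3 3 . . .
Index 14: author = 3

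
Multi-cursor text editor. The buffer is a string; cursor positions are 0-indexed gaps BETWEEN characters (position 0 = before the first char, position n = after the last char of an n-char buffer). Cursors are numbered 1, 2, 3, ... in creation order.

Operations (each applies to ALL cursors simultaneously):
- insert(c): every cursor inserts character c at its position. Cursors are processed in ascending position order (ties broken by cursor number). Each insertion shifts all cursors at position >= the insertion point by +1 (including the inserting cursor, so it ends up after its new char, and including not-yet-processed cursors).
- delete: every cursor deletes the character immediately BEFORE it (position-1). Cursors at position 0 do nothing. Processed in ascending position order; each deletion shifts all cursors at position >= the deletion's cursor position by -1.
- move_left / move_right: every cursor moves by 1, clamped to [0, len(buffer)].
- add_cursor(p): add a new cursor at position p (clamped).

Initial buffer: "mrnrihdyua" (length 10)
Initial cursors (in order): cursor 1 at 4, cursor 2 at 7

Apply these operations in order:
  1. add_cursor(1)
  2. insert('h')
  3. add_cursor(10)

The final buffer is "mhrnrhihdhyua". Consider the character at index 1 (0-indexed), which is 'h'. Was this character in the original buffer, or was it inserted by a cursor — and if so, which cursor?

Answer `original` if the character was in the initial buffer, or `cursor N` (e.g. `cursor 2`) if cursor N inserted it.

After op 1 (add_cursor(1)): buffer="mrnrihdyua" (len 10), cursors c3@1 c1@4 c2@7, authorship ..........
After op 2 (insert('h')): buffer="mhrnrhihdhyua" (len 13), cursors c3@2 c1@6 c2@10, authorship .3...1...2...
After op 3 (add_cursor(10)): buffer="mhrnrhihdhyua" (len 13), cursors c3@2 c1@6 c2@10 c4@10, authorship .3...1...2...
Authorship (.=original, N=cursor N): . 3 . . . 1 . . . 2 . . .
Index 1: author = 3

Answer: cursor 3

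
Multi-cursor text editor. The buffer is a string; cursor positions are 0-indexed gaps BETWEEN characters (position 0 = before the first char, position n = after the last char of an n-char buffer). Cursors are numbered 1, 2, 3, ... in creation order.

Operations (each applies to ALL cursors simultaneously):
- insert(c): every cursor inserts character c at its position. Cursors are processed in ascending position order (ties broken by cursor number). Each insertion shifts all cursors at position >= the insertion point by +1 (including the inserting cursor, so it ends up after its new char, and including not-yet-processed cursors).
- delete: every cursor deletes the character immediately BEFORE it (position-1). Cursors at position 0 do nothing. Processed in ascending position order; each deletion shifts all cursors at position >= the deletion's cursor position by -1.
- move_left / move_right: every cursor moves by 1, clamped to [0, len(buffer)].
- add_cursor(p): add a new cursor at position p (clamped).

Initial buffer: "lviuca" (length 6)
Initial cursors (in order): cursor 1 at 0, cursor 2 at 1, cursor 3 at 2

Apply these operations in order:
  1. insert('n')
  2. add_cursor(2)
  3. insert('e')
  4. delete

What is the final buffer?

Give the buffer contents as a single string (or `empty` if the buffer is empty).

Answer: nlnvniuca

Derivation:
After op 1 (insert('n')): buffer="nlnvniuca" (len 9), cursors c1@1 c2@3 c3@5, authorship 1.2.3....
After op 2 (add_cursor(2)): buffer="nlnvniuca" (len 9), cursors c1@1 c4@2 c2@3 c3@5, authorship 1.2.3....
After op 3 (insert('e')): buffer="nelenevneiuca" (len 13), cursors c1@2 c4@4 c2@6 c3@9, authorship 11.422.33....
After op 4 (delete): buffer="nlnvniuca" (len 9), cursors c1@1 c4@2 c2@3 c3@5, authorship 1.2.3....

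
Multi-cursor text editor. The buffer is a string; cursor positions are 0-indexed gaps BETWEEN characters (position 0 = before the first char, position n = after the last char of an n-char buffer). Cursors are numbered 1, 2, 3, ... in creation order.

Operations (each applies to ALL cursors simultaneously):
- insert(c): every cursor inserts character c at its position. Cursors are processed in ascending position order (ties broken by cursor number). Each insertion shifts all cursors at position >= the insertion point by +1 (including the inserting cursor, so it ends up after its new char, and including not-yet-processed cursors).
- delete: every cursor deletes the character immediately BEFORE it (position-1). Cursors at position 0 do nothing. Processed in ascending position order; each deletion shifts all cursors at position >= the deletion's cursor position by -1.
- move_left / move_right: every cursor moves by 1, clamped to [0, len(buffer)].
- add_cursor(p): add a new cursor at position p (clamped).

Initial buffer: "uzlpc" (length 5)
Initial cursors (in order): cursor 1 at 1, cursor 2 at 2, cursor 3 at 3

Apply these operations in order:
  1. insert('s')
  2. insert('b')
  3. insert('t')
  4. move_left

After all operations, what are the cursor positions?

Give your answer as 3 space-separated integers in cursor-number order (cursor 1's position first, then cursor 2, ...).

Answer: 3 7 11

Derivation:
After op 1 (insert('s')): buffer="uszslspc" (len 8), cursors c1@2 c2@4 c3@6, authorship .1.2.3..
After op 2 (insert('b')): buffer="usbzsblsbpc" (len 11), cursors c1@3 c2@6 c3@9, authorship .11.22.33..
After op 3 (insert('t')): buffer="usbtzsbtlsbtpc" (len 14), cursors c1@4 c2@8 c3@12, authorship .111.222.333..
After op 4 (move_left): buffer="usbtzsbtlsbtpc" (len 14), cursors c1@3 c2@7 c3@11, authorship .111.222.333..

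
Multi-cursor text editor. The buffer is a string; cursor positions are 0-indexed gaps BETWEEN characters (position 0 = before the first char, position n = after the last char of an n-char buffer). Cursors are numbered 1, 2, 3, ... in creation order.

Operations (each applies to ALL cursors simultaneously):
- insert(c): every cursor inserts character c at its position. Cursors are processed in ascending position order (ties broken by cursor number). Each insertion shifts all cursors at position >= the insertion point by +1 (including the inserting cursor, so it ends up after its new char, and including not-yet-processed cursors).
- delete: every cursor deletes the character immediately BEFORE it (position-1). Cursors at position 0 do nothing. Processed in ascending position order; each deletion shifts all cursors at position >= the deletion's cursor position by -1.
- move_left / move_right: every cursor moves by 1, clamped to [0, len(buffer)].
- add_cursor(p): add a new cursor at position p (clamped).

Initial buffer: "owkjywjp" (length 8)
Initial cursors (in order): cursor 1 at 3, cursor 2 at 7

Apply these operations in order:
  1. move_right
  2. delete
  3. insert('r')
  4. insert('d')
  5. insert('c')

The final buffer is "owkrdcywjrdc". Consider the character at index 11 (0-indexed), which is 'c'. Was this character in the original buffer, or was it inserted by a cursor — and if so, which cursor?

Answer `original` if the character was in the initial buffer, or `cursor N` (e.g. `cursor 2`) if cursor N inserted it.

After op 1 (move_right): buffer="owkjywjp" (len 8), cursors c1@4 c2@8, authorship ........
After op 2 (delete): buffer="owkywj" (len 6), cursors c1@3 c2@6, authorship ......
After op 3 (insert('r')): buffer="owkrywjr" (len 8), cursors c1@4 c2@8, authorship ...1...2
After op 4 (insert('d')): buffer="owkrdywjrd" (len 10), cursors c1@5 c2@10, authorship ...11...22
After op 5 (insert('c')): buffer="owkrdcywjrdc" (len 12), cursors c1@6 c2@12, authorship ...111...222
Authorship (.=original, N=cursor N): . . . 1 1 1 . . . 2 2 2
Index 11: author = 2

Answer: cursor 2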